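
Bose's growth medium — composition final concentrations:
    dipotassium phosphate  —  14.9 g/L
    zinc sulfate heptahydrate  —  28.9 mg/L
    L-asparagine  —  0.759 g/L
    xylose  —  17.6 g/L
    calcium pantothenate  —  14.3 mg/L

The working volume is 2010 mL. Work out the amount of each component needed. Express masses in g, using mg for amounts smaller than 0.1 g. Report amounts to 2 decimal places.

Working volume: 2010 mL = 2.01 L.
dipotassium phosphate: 14.9 g/L × 2.01 L = 29.95 g
zinc sulfate heptahydrate: 28.9 mg/L × 2.01 L = 58.09 mg
L-asparagine: 0.759 g/L × 2.01 L = 1.53 g
xylose: 17.6 g/L × 2.01 L = 35.38 g
calcium pantothenate: 14.3 mg/L × 2.01 L = 28.74 mg

dipotassium phosphate 29.95 g; zinc sulfate heptahydrate 58.09 mg; L-asparagine 1.53 g; xylose 35.38 g; calcium pantothenate 28.74 mg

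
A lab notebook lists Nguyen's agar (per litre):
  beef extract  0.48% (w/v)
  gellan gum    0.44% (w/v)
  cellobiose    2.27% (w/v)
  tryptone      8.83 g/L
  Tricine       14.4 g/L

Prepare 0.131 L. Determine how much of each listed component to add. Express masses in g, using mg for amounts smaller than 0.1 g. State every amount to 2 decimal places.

Working volume: 0.131 L.
beef extract: 0.48% w/v = 4.8 g/L → 4.8 × 0.131 L = 0.63 g
gellan gum: 0.44 g per 100 mL × 131 mL ÷ 100 = 0.58 g
cellobiose: 2.27 g per 100 mL × 131 mL ÷ 100 = 2.97 g
tryptone: 8.83 g/L × 0.131 L = 1.16 g
Tricine: 14.4 g/L × 0.131 L = 1.89 g

beef extract 0.63 g; gellan gum 0.58 g; cellobiose 2.97 g; tryptone 1.16 g; Tricine 1.89 g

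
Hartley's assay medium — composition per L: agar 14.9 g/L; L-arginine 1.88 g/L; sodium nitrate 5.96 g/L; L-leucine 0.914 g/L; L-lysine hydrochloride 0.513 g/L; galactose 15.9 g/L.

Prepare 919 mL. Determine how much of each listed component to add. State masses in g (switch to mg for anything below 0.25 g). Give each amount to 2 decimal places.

agar 13.69 g; L-arginine 1.73 g; sodium nitrate 5.48 g; L-leucine 0.84 g; L-lysine hydrochloride 0.47 g; galactose 14.61 g

Target volume = 919 mL = 0.919 L.
agar: 14.9 g/L × 0.919 L = 13.69 g
L-arginine: 1.88 g/L × 0.919 L = 1.73 g
sodium nitrate: 5.96 g/L × 0.919 L = 5.48 g
L-leucine: 0.914 g/L × 0.919 L = 0.84 g
L-lysine hydrochloride: 0.513 g/L × 0.919 L = 0.47 g
galactose: 15.9 g/L × 0.919 L = 14.61 g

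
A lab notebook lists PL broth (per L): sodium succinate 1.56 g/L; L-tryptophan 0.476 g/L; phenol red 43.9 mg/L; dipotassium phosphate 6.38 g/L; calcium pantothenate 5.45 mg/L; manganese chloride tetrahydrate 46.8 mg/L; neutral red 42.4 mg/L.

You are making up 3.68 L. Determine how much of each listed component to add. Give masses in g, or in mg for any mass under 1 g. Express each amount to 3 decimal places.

sodium succinate 5.741 g; L-tryptophan 1.752 g; phenol red 161.552 mg; dipotassium phosphate 23.478 g; calcium pantothenate 20.056 mg; manganese chloride tetrahydrate 172.224 mg; neutral red 156.032 mg

Scale factor relative to 1 L: 3.68.
sodium succinate: 1.56 g/L × 3.68 L = 5.741 g
L-tryptophan: 0.476 g/L × 3.68 L = 1.752 g
phenol red: 43.9 mg/L × 3.68 L = 161.552 mg
dipotassium phosphate: 6.38 g/L × 3.68 L = 23.478 g
calcium pantothenate: 5.45 mg/L × 3.68 L = 20.056 mg
manganese chloride tetrahydrate: 46.8 mg/L × 3.68 L = 172.224 mg
neutral red: 42.4 mg/L × 3.68 L = 156.032 mg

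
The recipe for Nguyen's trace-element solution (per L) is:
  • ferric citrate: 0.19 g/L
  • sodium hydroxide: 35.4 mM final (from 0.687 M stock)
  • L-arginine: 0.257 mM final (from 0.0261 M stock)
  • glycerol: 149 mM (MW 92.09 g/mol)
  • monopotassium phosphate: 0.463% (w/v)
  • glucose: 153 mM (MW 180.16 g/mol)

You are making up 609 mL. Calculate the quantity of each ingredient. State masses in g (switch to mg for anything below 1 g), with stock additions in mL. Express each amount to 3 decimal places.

Scale factor relative to 1 L: 0.609.
ferric citrate: 0.19 g/L × 0.609 L = 0.11571 g = 115.710 mg
sodium hydroxide: dilute stock: 35.4 mM × 609 mL ÷ 687 mM = 31.381 mL
L-arginine: dilute stock: 0.257 mM × 609 mL ÷ 26.1 mM = 5.997 mL
glycerol: 149 mmol/L × 92.09 g/mol × 0.609 L ÷ 1000 = 8.356 g
monopotassium phosphate: 0.463 g per 100 mL × 609 mL ÷ 100 = 2.820 g
glucose: 153 mmol/L × 180.16 g/mol × 0.609 L ÷ 1000 = 16.787 g

ferric citrate 115.710 mg; sodium hydroxide 31.381 mL; L-arginine 5.997 mL; glycerol 8.356 g; monopotassium phosphate 2.820 g; glucose 16.787 g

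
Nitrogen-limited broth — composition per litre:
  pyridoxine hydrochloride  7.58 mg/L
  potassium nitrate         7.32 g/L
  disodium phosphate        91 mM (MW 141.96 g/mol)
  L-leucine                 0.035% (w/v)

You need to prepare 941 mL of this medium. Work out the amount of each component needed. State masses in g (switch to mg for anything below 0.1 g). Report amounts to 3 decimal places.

pyridoxine hydrochloride 7.133 mg; potassium nitrate 6.888 g; disodium phosphate 12.156 g; L-leucine 0.329 g

Working volume: 941 mL = 0.941 L.
pyridoxine hydrochloride: 7.58 mg/L × 0.941 L = 7.133 mg
potassium nitrate: 7.32 g/L × 0.941 L = 6.888 g
disodium phosphate: 91 mmol/L × 141.96 g/mol × 0.941 L ÷ 1000 = 12.156 g
L-leucine: 0.035 g per 100 mL × 941 mL ÷ 100 = 0.329 g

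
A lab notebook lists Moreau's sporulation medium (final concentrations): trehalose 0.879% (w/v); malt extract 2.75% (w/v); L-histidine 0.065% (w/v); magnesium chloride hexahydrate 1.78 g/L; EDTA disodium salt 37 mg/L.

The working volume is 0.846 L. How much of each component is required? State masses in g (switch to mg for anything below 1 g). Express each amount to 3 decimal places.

trehalose 7.436 g; malt extract 23.265 g; L-histidine 549.900 mg; magnesium chloride hexahydrate 1.506 g; EDTA disodium salt 31.302 mg

Working volume: 0.846 L.
trehalose: 0.879 g per 100 mL × 846 mL ÷ 100 = 7.436 g
malt extract: 2.75% w/v = 27.5 g/L → 27.5 × 0.846 L = 23.265 g
L-histidine: 0.065 g per 100 mL × 846 mL ÷ 100 = 0.5499 g = 549.900 mg
magnesium chloride hexahydrate: 1.78 g/L × 0.846 L = 1.506 g
EDTA disodium salt: 37 mg/L × 0.846 L = 31.302 mg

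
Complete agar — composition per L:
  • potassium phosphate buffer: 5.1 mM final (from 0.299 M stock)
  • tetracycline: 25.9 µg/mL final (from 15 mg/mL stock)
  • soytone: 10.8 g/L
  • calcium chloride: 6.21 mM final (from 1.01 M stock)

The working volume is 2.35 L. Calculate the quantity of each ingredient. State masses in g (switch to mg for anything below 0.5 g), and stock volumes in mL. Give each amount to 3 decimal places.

Scale factor relative to 1 L: 2.35.
potassium phosphate buffer: V = C2·V2/C1 = 5.1 mM × 2350 mL ÷ 299 mM = 40.084 mL
tetracycline: C1V1 = C2V2 → 25.9 µg/mL × 2350 mL ÷ 15000 µg/mL = 4.058 mL
soytone: 10.8 g/L × 2.35 L = 25.380 g
calcium chloride: dilute stock: 6.21 mM × 2350 mL ÷ 1010 mM = 14.449 mL

potassium phosphate buffer 40.084 mL; tetracycline 4.058 mL; soytone 25.380 g; calcium chloride 14.449 mL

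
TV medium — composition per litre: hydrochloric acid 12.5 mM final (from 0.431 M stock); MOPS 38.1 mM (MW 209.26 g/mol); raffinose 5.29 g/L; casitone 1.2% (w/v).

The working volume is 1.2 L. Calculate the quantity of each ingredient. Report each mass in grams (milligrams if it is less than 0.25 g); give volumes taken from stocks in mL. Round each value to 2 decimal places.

hydrochloric acid 34.80 mL; MOPS 9.57 g; raffinose 6.35 g; casitone 14.40 g

Scale factor relative to 1 L: 1.2.
hydrochloric acid: C1V1 = C2V2 → 12.5 mM × 1200 mL ÷ 431 mM = 34.80 mL
MOPS: 38.1 mmol/L × 209.26 g/mol × 1.2 L ÷ 1000 = 9.57 g
raffinose: 5.29 g/L × 1.2 L = 6.35 g
casitone: 1.2 g per 100 mL × 1200 mL ÷ 100 = 14.40 g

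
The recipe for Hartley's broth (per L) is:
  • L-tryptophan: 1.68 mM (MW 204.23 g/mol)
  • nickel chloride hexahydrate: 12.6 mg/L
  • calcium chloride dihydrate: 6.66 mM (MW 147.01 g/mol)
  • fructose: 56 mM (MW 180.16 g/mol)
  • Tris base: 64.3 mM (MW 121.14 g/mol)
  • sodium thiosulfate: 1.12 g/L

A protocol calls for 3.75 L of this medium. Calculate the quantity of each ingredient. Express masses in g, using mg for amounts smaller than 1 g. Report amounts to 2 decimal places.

Working volume: 3.75 L.
L-tryptophan: 1.68 mmol/L × 204.23 g/mol × 3.75 L ÷ 1000 = 1.29 g
nickel chloride hexahydrate: 12.6 mg/L × 3.75 L = 47.25 mg
calcium chloride dihydrate: 6.66 mmol/L × 147.01 g/mol × 3.75 L ÷ 1000 = 3.67 g
fructose: 56 mmol/L × 180.16 g/mol × 3.75 L ÷ 1000 = 37.83 g
Tris base: 64.3 mmol/L × 121.14 g/mol × 3.75 L ÷ 1000 = 29.21 g
sodium thiosulfate: 1.12 g/L × 3.75 L = 4.20 g

L-tryptophan 1.29 g; nickel chloride hexahydrate 47.25 mg; calcium chloride dihydrate 3.67 g; fructose 37.83 g; Tris base 29.21 g; sodium thiosulfate 4.20 g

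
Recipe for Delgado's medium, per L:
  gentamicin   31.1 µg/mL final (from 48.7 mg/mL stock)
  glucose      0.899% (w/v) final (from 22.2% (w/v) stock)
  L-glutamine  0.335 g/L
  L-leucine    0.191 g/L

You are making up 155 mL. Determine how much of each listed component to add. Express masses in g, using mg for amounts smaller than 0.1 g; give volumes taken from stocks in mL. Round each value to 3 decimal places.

Working volume: 155 mL = 0.155 L.
gentamicin: V = C2·V2/C1 = 31.1 µg/mL × 155 mL ÷ 48700 µg/mL = 0.099 mL
glucose: dilute stock: 0.899% ÷ 22.2% × 155 mL = 6.277 mL
L-glutamine: 0.335 g/L × 0.155 L = 0.051925 g = 51.925 mg
L-leucine: 0.191 g/L × 0.155 L = 0.029605 g = 29.605 mg

gentamicin 0.099 mL; glucose 6.277 mL; L-glutamine 51.925 mg; L-leucine 29.605 mg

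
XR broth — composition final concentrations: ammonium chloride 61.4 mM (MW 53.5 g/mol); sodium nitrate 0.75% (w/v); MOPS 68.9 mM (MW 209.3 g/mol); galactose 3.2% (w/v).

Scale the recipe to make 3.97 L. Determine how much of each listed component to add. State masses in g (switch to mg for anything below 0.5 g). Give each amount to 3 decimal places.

Scale factor relative to 1 L: 3.97.
ammonium chloride: 61.4 mmol/L × 53.5 g/mol × 3.97 L ÷ 1000 = 13.041 g
sodium nitrate: 0.75 g per 100 mL × 3970 mL ÷ 100 = 29.775 g
MOPS: 68.9 mmol/L × 209.3 g/mol × 3.97 L ÷ 1000 = 57.250 g
galactose: 3.2% w/v = 32 g/L → 32 × 3.97 L = 127.040 g

ammonium chloride 13.041 g; sodium nitrate 29.775 g; MOPS 57.250 g; galactose 127.040 g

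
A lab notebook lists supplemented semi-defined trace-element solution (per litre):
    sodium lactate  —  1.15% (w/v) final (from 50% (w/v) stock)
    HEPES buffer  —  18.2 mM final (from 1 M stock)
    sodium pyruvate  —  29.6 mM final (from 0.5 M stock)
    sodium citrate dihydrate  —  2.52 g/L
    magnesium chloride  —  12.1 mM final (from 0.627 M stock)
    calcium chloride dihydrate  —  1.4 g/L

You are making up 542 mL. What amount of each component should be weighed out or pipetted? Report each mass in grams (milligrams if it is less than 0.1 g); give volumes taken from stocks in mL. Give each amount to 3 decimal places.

sodium lactate 12.466 mL; HEPES buffer 9.864 mL; sodium pyruvate 32.086 mL; sodium citrate dihydrate 1.366 g; magnesium chloride 10.460 mL; calcium chloride dihydrate 0.759 g

Scale factor relative to 1 L: 0.542.
sodium lactate: C1V1 = C2V2 → 1.15% ÷ 50% × 542 mL = 12.466 mL
HEPES buffer: V = C2·V2/C1 = 18.2 mM × 542 mL ÷ 1000 mM = 9.864 mL
sodium pyruvate: V = C2·V2/C1 = 29.6 mM × 542 mL ÷ 500 mM = 32.086 mL
sodium citrate dihydrate: 2.52 g/L × 0.542 L = 1.366 g
magnesium chloride: dilute stock: 12.1 mM × 542 mL ÷ 627 mM = 10.460 mL
calcium chloride dihydrate: 1.4 g/L × 0.542 L = 0.759 g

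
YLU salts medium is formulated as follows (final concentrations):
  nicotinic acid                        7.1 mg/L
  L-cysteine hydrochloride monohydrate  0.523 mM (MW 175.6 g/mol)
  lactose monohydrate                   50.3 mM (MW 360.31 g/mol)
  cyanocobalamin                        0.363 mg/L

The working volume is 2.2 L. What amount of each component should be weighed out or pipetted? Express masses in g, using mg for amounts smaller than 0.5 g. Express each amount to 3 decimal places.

nicotinic acid 15.620 mg; L-cysteine hydrochloride monohydrate 202.045 mg; lactose monohydrate 39.872 g; cyanocobalamin 0.799 mg

Working volume: 2.2 L.
nicotinic acid: 7.1 mg/L × 2.2 L = 15.620 mg
L-cysteine hydrochloride monohydrate: 0.523 mmol/L × 175.6 mg/mmol × 2.2 L = 202.045 mg
lactose monohydrate: 50.3 mmol/L × 360.31 g/mol × 2.2 L ÷ 1000 = 39.872 g
cyanocobalamin: 0.363 mg/L × 2.2 L = 0.799 mg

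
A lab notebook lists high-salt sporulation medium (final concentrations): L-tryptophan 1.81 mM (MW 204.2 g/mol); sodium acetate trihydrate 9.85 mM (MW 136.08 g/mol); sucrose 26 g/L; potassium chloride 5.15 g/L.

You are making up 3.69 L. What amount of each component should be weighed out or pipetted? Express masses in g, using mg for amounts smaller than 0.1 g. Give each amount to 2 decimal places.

L-tryptophan 1.36 g; sodium acetate trihydrate 4.95 g; sucrose 95.94 g; potassium chloride 19.00 g

Working volume: 3.69 L.
L-tryptophan: 1.81 mmol/L × 204.2 g/mol × 3.69 L ÷ 1000 = 1.36 g
sodium acetate trihydrate: 9.85 mmol/L × 136.08 g/mol × 3.69 L ÷ 1000 = 4.95 g
sucrose: 26 g/L × 3.69 L = 95.94 g
potassium chloride: 5.15 g/L × 3.69 L = 19.00 g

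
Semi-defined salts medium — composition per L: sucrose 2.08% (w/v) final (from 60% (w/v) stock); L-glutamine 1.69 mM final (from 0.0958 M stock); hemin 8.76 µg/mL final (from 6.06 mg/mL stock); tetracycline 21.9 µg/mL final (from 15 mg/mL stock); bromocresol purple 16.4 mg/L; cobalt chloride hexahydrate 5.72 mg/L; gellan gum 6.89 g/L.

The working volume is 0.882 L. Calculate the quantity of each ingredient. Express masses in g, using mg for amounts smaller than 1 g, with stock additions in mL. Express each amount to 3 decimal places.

Working volume: 0.882 L.
sucrose: dilute stock: 2.08% ÷ 60% × 882 mL = 30.576 mL
L-glutamine: dilute stock: 1.69 mM × 882 mL ÷ 95.8 mM = 15.559 mL
hemin: C1V1 = C2V2 → 8.76 µg/mL × 882 mL ÷ 6060 µg/mL = 1.275 mL
tetracycline: C1V1 = C2V2 → 21.9 µg/mL × 882 mL ÷ 15000 µg/mL = 1.288 mL
bromocresol purple: 16.4 mg/L × 0.882 L = 14.465 mg
cobalt chloride hexahydrate: 5.72 mg/L × 0.882 L = 5.045 mg
gellan gum: 6.89 g/L × 0.882 L = 6.077 g

sucrose 30.576 mL; L-glutamine 15.559 mL; hemin 1.275 mL; tetracycline 1.288 mL; bromocresol purple 14.465 mg; cobalt chloride hexahydrate 5.045 mg; gellan gum 6.077 g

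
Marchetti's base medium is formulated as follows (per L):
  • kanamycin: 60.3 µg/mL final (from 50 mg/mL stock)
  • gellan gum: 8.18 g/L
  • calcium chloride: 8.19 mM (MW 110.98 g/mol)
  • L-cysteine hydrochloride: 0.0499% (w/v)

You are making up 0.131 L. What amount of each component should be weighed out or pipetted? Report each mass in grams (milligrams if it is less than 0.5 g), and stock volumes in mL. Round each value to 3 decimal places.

Working volume: 0.131 L.
kanamycin: dilute stock: 60.3 µg/mL × 131 mL ÷ 50000 µg/mL = 0.158 mL
gellan gum: 8.18 g/L × 0.131 L = 1.072 g
calcium chloride: 8.19 mmol/L × 110.98 mg/mmol × 0.131 L = 119.069 mg
L-cysteine hydrochloride: 0.0499 g per 100 mL × 131 mL ÷ 100 = 0.065369 g = 65.369 mg

kanamycin 0.158 mL; gellan gum 1.072 g; calcium chloride 119.069 mg; L-cysteine hydrochloride 65.369 mg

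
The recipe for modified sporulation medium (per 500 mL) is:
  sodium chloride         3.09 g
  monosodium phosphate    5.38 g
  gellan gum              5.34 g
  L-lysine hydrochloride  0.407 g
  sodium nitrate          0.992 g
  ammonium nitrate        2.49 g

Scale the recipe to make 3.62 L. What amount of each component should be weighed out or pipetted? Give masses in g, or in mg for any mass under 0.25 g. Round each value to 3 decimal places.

sodium chloride 22.372 g; monosodium phosphate 38.951 g; gellan gum 38.662 g; L-lysine hydrochloride 2.947 g; sodium nitrate 7.182 g; ammonium nitrate 18.028 g

Scale factor = 3620 mL / 500 mL = 7.24.
sodium chloride: 3.09 g × (3620 mL / 500 mL) = 22.372 g
monosodium phosphate: 5.38 g × (3620 mL / 500 mL) = 38.951 g
gellan gum: 5.34 g × (3620 mL / 500 mL) = 38.662 g
L-lysine hydrochloride: 0.407 g × (3620 mL / 500 mL) = 2.947 g
sodium nitrate: 0.992 g × (3620 mL / 500 mL) = 7.182 g
ammonium nitrate: 2.49 g × (3620 mL / 500 mL) = 18.028 g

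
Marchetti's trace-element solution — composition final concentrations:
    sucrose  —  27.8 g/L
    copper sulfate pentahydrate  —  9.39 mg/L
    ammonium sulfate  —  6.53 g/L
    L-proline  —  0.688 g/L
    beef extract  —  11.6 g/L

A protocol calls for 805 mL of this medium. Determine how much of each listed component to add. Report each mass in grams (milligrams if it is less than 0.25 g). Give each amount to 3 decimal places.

sucrose 22.379 g; copper sulfate pentahydrate 7.559 mg; ammonium sulfate 5.257 g; L-proline 0.554 g; beef extract 9.338 g

Target volume = 805 mL = 0.805 L.
sucrose: 27.8 g/L × 0.805 L = 22.379 g
copper sulfate pentahydrate: 9.39 mg/L × 0.805 L = 7.559 mg
ammonium sulfate: 6.53 g/L × 0.805 L = 5.257 g
L-proline: 0.688 g/L × 0.805 L = 0.554 g
beef extract: 11.6 g/L × 0.805 L = 9.338 g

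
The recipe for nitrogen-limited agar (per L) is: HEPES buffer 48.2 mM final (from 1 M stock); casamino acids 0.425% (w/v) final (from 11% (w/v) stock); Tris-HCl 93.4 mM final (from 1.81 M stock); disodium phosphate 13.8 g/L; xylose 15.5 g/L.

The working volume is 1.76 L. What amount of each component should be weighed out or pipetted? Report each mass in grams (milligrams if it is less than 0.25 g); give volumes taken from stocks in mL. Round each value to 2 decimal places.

HEPES buffer 84.83 mL; casamino acids 68.00 mL; Tris-HCl 90.82 mL; disodium phosphate 24.29 g; xylose 27.28 g

Scale factor relative to 1 L: 1.76.
HEPES buffer: dilute stock: 48.2 mM × 1760 mL ÷ 1000 mM = 84.83 mL
casamino acids: V = C2·V2/C1 = 0.425% ÷ 11% × 1760 mL = 68.00 mL
Tris-HCl: dilute stock: 93.4 mM × 1760 mL ÷ 1810 mM = 90.82 mL
disodium phosphate: 13.8 g/L × 1.76 L = 24.29 g
xylose: 15.5 g/L × 1.76 L = 27.28 g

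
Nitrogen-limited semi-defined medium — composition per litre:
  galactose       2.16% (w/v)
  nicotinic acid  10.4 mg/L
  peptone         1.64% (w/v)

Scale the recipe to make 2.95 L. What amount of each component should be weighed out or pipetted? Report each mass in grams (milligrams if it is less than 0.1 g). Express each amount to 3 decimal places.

Scale factor relative to 1 L: 2.95.
galactose: 2.16 g per 100 mL × 2950 mL ÷ 100 = 63.720 g
nicotinic acid: 10.4 mg/L × 2.95 L = 30.680 mg
peptone: 1.64 g per 100 mL × 2950 mL ÷ 100 = 48.380 g

galactose 63.720 g; nicotinic acid 30.680 mg; peptone 48.380 g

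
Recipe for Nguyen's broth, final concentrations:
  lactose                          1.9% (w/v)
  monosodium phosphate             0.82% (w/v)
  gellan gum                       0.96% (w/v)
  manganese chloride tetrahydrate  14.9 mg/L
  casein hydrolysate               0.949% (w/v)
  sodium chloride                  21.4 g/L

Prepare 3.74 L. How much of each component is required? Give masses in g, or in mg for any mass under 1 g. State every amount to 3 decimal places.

lactose 71.060 g; monosodium phosphate 30.668 g; gellan gum 35.904 g; manganese chloride tetrahydrate 55.726 mg; casein hydrolysate 35.493 g; sodium chloride 80.036 g

Working volume: 3.74 L.
lactose: 1.9 g per 100 mL × 3740 mL ÷ 100 = 71.060 g
monosodium phosphate: 0.82 g per 100 mL × 3740 mL ÷ 100 = 30.668 g
gellan gum: 0.96% w/v = 9.6 g/L → 9.6 × 3.74 L = 35.904 g
manganese chloride tetrahydrate: 14.9 mg/L × 3.74 L = 55.726 mg
casein hydrolysate: 0.949% w/v = 9.49 g/L → 9.49 × 3.74 L = 35.493 g
sodium chloride: 21.4 g/L × 3.74 L = 80.036 g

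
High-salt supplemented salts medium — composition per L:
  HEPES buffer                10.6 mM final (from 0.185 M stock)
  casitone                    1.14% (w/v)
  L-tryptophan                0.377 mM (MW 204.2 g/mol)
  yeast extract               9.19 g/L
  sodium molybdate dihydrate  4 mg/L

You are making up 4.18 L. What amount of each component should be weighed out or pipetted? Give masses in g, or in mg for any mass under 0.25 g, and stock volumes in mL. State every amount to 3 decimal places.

HEPES buffer 239.503 mL; casitone 47.652 g; L-tryptophan 0.322 g; yeast extract 38.414 g; sodium molybdate dihydrate 16.720 mg

Scale factor relative to 1 L: 4.18.
HEPES buffer: dilute stock: 10.6 mM × 4180 mL ÷ 185 mM = 239.503 mL
casitone: 1.14% w/v = 11.4 g/L → 11.4 × 4.18 L = 47.652 g
L-tryptophan: 0.377 mmol/L × 204.2 g/mol × 4.18 L ÷ 1000 = 0.322 g
yeast extract: 9.19 g/L × 4.18 L = 38.414 g
sodium molybdate dihydrate: 4 mg/L × 4.18 L = 16.720 mg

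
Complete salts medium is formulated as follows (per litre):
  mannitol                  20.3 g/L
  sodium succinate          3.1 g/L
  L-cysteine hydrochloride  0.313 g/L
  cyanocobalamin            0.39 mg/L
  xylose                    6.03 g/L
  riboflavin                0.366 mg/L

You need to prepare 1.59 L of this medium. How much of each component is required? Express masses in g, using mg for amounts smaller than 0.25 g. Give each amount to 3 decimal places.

mannitol 32.277 g; sodium succinate 4.929 g; L-cysteine hydrochloride 0.498 g; cyanocobalamin 0.620 mg; xylose 9.588 g; riboflavin 0.582 mg

Working volume: 1.59 L.
mannitol: 20.3 g/L × 1.59 L = 32.277 g
sodium succinate: 3.1 g/L × 1.59 L = 4.929 g
L-cysteine hydrochloride: 0.313 g/L × 1.59 L = 0.498 g
cyanocobalamin: 0.39 mg/L × 1.59 L = 0.620 mg
xylose: 6.03 g/L × 1.59 L = 9.588 g
riboflavin: 0.366 mg/L × 1.59 L = 0.582 mg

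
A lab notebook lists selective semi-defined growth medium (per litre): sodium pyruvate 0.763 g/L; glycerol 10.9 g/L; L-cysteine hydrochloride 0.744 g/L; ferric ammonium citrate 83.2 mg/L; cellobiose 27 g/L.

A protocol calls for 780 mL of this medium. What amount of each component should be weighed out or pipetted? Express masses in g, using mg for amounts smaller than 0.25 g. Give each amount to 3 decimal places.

sodium pyruvate 0.595 g; glycerol 8.502 g; L-cysteine hydrochloride 0.580 g; ferric ammonium citrate 64.896 mg; cellobiose 21.060 g

Working volume: 780 mL = 0.78 L.
sodium pyruvate: 0.763 g/L × 0.78 L = 0.595 g
glycerol: 10.9 g/L × 0.78 L = 8.502 g
L-cysteine hydrochloride: 0.744 g/L × 0.78 L = 0.580 g
ferric ammonium citrate: 83.2 mg/L × 0.78 L = 64.896 mg
cellobiose: 27 g/L × 0.78 L = 21.060 g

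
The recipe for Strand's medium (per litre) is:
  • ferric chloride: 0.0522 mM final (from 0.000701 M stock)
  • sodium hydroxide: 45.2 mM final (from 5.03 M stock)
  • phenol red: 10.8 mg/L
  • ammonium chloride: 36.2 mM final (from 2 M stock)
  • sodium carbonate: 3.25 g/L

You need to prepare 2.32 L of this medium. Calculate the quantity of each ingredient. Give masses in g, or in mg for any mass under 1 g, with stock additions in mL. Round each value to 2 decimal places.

Working volume: 2.32 L.
ferric chloride: dilute stock: 0.0522 mM × 2320 mL ÷ 0.701 mM = 172.76 mL
sodium hydroxide: V = C2·V2/C1 = 45.2 mM × 2320 mL ÷ 5030 mM = 20.85 mL
phenol red: 10.8 mg/L × 2.32 L = 25.06 mg
ammonium chloride: C1V1 = C2V2 → 36.2 mM × 2320 mL ÷ 2000 mM = 41.99 mL
sodium carbonate: 3.25 g/L × 2.32 L = 7.54 g

ferric chloride 172.76 mL; sodium hydroxide 20.85 mL; phenol red 25.06 mg; ammonium chloride 41.99 mL; sodium carbonate 7.54 g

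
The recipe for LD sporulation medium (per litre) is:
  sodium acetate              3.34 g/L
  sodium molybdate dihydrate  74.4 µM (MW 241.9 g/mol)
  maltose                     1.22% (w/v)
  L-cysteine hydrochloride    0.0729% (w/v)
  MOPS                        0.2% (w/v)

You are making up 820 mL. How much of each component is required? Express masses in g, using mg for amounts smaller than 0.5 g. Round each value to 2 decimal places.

Target volume = 820 mL = 0.82 L.
sodium acetate: 3.34 g/L × 0.82 L = 2.74 g
sodium molybdate dihydrate: 74.4 µmol/L × 241.9 g/mol × 0.82 L ÷ 1000 = 14.76 mg
maltose: 1.22% w/v = 12.2 g/L → 12.2 × 0.82 L = 10.00 g
L-cysteine hydrochloride: 0.0729% w/v = 0.729 g/L → 0.729 × 0.82 L = 0.60 g
MOPS: 0.2% w/v = 2 g/L → 2 × 0.82 L = 1.64 g

sodium acetate 2.74 g; sodium molybdate dihydrate 14.76 mg; maltose 10.00 g; L-cysteine hydrochloride 0.60 g; MOPS 1.64 g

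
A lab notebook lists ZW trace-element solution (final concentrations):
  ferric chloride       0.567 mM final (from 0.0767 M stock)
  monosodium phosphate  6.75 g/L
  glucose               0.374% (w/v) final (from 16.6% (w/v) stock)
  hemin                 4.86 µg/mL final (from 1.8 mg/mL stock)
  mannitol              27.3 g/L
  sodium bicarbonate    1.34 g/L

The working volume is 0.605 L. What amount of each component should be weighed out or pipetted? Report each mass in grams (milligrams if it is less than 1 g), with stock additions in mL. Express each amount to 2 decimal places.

ferric chloride 4.47 mL; monosodium phosphate 4.08 g; glucose 13.63 mL; hemin 1.63 mL; mannitol 16.52 g; sodium bicarbonate 810.70 mg

Scale factor relative to 1 L: 0.605.
ferric chloride: C1V1 = C2V2 → 0.567 mM × 605 mL ÷ 76.7 mM = 4.47 mL
monosodium phosphate: 6.75 g/L × 0.605 L = 4.08 g
glucose: C1V1 = C2V2 → 0.374% ÷ 16.6% × 605 mL = 13.63 mL
hemin: C1V1 = C2V2 → 4.86 µg/mL × 605 mL ÷ 1800 µg/mL = 1.63 mL
mannitol: 27.3 g/L × 0.605 L = 16.52 g
sodium bicarbonate: 1.34 g/L × 0.605 L = 0.8107 g = 810.70 mg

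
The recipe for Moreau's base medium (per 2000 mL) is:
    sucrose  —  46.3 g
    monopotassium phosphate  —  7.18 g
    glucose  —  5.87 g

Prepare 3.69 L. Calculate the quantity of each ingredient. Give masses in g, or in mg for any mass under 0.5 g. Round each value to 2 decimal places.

sucrose 85.42 g; monopotassium phosphate 13.25 g; glucose 10.83 g

Ratio of target to recipe volume: 3690 / 2000 = 1.845.
sucrose: 46.3 g × (3690 mL / 2000 mL) = 85.42 g
monopotassium phosphate: 7.18 g × (3690 mL / 2000 mL) = 13.25 g
glucose: 5.87 g × (3690 mL / 2000 mL) = 10.83 g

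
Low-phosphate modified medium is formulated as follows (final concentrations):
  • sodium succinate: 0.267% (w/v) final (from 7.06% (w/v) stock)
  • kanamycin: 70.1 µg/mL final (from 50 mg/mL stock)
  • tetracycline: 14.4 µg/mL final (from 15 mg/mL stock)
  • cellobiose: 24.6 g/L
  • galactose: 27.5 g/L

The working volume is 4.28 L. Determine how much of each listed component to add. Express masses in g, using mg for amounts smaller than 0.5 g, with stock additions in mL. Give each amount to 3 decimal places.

sodium succinate 161.864 mL; kanamycin 6.001 mL; tetracycline 4.109 mL; cellobiose 105.288 g; galactose 117.700 g

Working volume: 4.28 L.
sodium succinate: C1V1 = C2V2 → 0.267% ÷ 7.06% × 4280 mL = 161.864 mL
kanamycin: V = C2·V2/C1 = 70.1 µg/mL × 4280 mL ÷ 50000 µg/mL = 6.001 mL
tetracycline: C1V1 = C2V2 → 14.4 µg/mL × 4280 mL ÷ 15000 µg/mL = 4.109 mL
cellobiose: 24.6 g/L × 4.28 L = 105.288 g
galactose: 27.5 g/L × 4.28 L = 117.700 g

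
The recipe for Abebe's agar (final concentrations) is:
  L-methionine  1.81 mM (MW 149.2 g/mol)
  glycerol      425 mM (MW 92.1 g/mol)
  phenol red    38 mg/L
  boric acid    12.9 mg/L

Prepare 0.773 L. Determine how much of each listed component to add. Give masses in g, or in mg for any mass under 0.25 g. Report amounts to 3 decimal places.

L-methionine 208.750 mg; glycerol 30.257 g; phenol red 29.374 mg; boric acid 9.972 mg

Scale factor relative to 1 L: 0.773.
L-methionine: 1.81 mmol/L × 149.2 mg/mmol × 0.773 L = 208.750 mg
glycerol: 425 mmol/L × 92.1 g/mol × 0.773 L ÷ 1000 = 30.257 g
phenol red: 38 mg/L × 0.773 L = 29.374 mg
boric acid: 12.9 mg/L × 0.773 L = 9.972 mg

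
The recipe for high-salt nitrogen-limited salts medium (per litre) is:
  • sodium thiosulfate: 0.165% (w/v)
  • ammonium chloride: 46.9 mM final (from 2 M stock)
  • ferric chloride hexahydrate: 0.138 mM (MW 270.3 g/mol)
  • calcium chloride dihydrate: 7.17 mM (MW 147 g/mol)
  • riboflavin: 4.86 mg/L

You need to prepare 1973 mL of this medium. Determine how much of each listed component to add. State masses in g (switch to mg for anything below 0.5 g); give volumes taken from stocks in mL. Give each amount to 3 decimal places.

sodium thiosulfate 3.255 g; ammonium chloride 46.267 mL; ferric chloride hexahydrate 73.596 mg; calcium chloride dihydrate 2.080 g; riboflavin 9.589 mg

Working volume: 1973 mL = 1.973 L.
sodium thiosulfate: 0.165 g per 100 mL × 1973 mL ÷ 100 = 3.255 g
ammonium chloride: V = C2·V2/C1 = 46.9 mM × 1973 mL ÷ 2000 mM = 46.267 mL
ferric chloride hexahydrate: 0.138 mmol/L × 270.3 mg/mmol × 1.973 L = 73.596 mg
calcium chloride dihydrate: 7.17 mmol/L × 147 g/mol × 1.973 L ÷ 1000 = 2.080 g
riboflavin: 4.86 mg/L × 1.973 L = 9.589 mg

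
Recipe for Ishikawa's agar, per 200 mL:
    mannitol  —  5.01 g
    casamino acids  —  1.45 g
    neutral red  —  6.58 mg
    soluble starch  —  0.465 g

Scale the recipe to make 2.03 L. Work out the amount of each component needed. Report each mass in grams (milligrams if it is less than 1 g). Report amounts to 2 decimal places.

mannitol 50.85 g; casamino acids 14.72 g; neutral red 66.79 mg; soluble starch 4.72 g

Ratio of target to recipe volume: 2030 / 200 = 10.15.
mannitol: 5.01 g × (2030 mL / 200 mL) = 50.85 g
casamino acids: 1.45 g × (2030 mL / 200 mL) = 14.72 g
neutral red: 6.58 mg × (2030 mL / 200 mL) = 66.79 mg
soluble starch: 0.465 g × (2030 mL / 200 mL) = 4.72 g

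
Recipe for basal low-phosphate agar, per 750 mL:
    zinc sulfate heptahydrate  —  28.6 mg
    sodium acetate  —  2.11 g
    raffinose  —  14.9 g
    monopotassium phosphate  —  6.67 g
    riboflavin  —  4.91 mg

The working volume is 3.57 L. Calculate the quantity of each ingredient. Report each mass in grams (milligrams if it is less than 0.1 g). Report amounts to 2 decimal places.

Ratio of target to recipe volume: 3570 / 750 = 4.76.
zinc sulfate heptahydrate: 28.6 mg × (3570 mL / 750 mL) = 136.136 mg = 0.14 g
sodium acetate: 2.11 g × (3570 mL / 750 mL) = 10.04 g
raffinose: 14.9 g × (3570 mL / 750 mL) = 70.92 g
monopotassium phosphate: 6.67 g × (3570 mL / 750 mL) = 31.75 g
riboflavin: 4.91 mg × (3570 mL / 750 mL) = 23.37 mg

zinc sulfate heptahydrate 0.14 g; sodium acetate 10.04 g; raffinose 70.92 g; monopotassium phosphate 31.75 g; riboflavin 23.37 mg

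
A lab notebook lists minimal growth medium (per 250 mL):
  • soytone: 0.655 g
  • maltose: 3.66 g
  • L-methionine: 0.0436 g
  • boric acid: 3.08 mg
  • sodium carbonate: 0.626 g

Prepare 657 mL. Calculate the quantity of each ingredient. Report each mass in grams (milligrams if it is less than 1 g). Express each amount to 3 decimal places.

Ratio of target to recipe volume: 657 / 250 = 2.628.
soytone: 0.655 g × (657 mL / 250 mL) = 1.721 g
maltose: 3.66 g × (657 mL / 250 mL) = 9.618 g
L-methionine: 0.0436 g × (657 mL / 250 mL) = 0.114581 g = 114.581 mg
boric acid: 3.08 mg × (657 mL / 250 mL) = 8.094 mg
sodium carbonate: 0.626 g × (657 mL / 250 mL) = 1.645 g

soytone 1.721 g; maltose 9.618 g; L-methionine 114.581 mg; boric acid 8.094 mg; sodium carbonate 1.645 g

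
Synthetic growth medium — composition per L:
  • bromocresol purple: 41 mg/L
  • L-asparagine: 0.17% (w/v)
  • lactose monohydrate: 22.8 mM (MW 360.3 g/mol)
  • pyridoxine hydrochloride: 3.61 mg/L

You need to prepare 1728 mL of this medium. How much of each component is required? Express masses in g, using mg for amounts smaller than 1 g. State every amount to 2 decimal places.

bromocresol purple 70.85 mg; L-asparagine 2.94 g; lactose monohydrate 14.20 g; pyridoxine hydrochloride 6.24 mg

Scale factor relative to 1 L: 1.728.
bromocresol purple: 41 mg/L × 1.728 L = 70.85 mg
L-asparagine: 0.17% w/v = 1.7 g/L → 1.7 × 1.728 L = 2.94 g
lactose monohydrate: 22.8 mmol/L × 360.3 g/mol × 1.728 L ÷ 1000 = 14.20 g
pyridoxine hydrochloride: 3.61 mg/L × 1.728 L = 6.24 mg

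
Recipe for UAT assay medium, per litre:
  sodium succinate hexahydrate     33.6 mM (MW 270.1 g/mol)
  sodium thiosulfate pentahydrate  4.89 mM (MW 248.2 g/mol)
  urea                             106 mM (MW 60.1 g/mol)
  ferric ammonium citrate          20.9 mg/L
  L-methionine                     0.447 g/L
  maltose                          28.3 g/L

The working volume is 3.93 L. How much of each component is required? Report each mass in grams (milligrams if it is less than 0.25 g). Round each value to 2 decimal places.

Working volume: 3.93 L.
sodium succinate hexahydrate: 33.6 mmol/L × 270.1 g/mol × 3.93 L ÷ 1000 = 35.67 g
sodium thiosulfate pentahydrate: 4.89 mmol/L × 248.2 g/mol × 3.93 L ÷ 1000 = 4.77 g
urea: 106 mmol/L × 60.1 g/mol × 3.93 L ÷ 1000 = 25.04 g
ferric ammonium citrate: 20.9 mg/L × 3.93 L = 82.14 mg
L-methionine: 0.447 g/L × 3.93 L = 1.76 g
maltose: 28.3 g/L × 3.93 L = 111.22 g

sodium succinate hexahydrate 35.67 g; sodium thiosulfate pentahydrate 4.77 g; urea 25.04 g; ferric ammonium citrate 82.14 mg; L-methionine 1.76 g; maltose 111.22 g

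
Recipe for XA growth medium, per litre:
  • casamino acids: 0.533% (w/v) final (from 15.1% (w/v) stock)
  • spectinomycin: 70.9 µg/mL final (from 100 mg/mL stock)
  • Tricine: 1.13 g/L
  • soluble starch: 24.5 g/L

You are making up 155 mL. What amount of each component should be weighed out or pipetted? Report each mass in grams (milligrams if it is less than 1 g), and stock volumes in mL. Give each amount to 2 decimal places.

Target volume = 155 mL = 0.155 L.
casamino acids: dilute stock: 0.533% ÷ 15.1% × 155 mL = 5.47 mL
spectinomycin: V = C2·V2/C1 = 70.9 µg/mL × 155 mL ÷ 100000 µg/mL = 0.11 mL
Tricine: 1.13 g/L × 0.155 L = 0.17515 g = 175.15 mg
soluble starch: 24.5 g/L × 0.155 L = 3.80 g

casamino acids 5.47 mL; spectinomycin 0.11 mL; Tricine 175.15 mg; soluble starch 3.80 g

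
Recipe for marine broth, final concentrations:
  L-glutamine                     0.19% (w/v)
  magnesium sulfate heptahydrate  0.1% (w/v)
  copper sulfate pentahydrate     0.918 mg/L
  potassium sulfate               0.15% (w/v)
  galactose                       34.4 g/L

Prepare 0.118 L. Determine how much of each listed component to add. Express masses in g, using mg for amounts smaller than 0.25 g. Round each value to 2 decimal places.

L-glutamine 224.20 mg; magnesium sulfate heptahydrate 118.00 mg; copper sulfate pentahydrate 0.11 mg; potassium sulfate 177.00 mg; galactose 4.06 g

Working volume: 0.118 L.
L-glutamine: 0.19% w/v = 1.9 g/L → 1.9 × 0.118 L = 0.2242 g = 224.20 mg
magnesium sulfate heptahydrate: 0.1 g per 100 mL × 118 mL ÷ 100 = 0.118 g = 118.00 mg
copper sulfate pentahydrate: 0.918 mg/L × 0.118 L = 0.11 mg
potassium sulfate: 0.15% w/v = 1.5 g/L → 1.5 × 0.118 L = 0.177 g = 177.00 mg
galactose: 34.4 g/L × 0.118 L = 4.06 g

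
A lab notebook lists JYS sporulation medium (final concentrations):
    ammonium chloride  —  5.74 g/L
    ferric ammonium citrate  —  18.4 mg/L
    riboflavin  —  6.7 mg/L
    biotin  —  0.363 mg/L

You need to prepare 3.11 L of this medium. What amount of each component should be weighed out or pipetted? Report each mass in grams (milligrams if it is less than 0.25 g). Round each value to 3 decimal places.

Working volume: 3.11 L.
ammonium chloride: 5.74 g/L × 3.11 L = 17.851 g
ferric ammonium citrate: 18.4 mg/L × 3.11 L = 57.224 mg
riboflavin: 6.7 mg/L × 3.11 L = 20.837 mg
biotin: 0.363 mg/L × 3.11 L = 1.129 mg

ammonium chloride 17.851 g; ferric ammonium citrate 57.224 mg; riboflavin 20.837 mg; biotin 1.129 mg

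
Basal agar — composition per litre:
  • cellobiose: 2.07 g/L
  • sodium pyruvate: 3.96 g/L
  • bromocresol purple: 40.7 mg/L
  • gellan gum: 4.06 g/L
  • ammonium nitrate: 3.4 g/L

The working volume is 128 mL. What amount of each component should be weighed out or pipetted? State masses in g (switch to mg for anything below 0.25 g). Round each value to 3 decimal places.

cellobiose 0.265 g; sodium pyruvate 0.507 g; bromocresol purple 5.210 mg; gellan gum 0.520 g; ammonium nitrate 0.435 g

Working volume: 128 mL = 0.128 L.
cellobiose: 2.07 g/L × 0.128 L = 0.265 g
sodium pyruvate: 3.96 g/L × 0.128 L = 0.507 g
bromocresol purple: 40.7 mg/L × 0.128 L = 5.210 mg
gellan gum: 4.06 g/L × 0.128 L = 0.520 g
ammonium nitrate: 3.4 g/L × 0.128 L = 0.435 g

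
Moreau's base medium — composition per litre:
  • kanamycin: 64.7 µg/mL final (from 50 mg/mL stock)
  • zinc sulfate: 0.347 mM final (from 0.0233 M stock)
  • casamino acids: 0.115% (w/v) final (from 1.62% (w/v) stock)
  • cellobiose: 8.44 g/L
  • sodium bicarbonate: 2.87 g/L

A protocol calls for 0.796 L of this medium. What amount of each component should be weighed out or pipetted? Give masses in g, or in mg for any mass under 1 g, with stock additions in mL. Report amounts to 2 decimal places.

Working volume: 0.796 L.
kanamycin: V = C2·V2/C1 = 64.7 µg/mL × 796 mL ÷ 50000 µg/mL = 1.03 mL
zinc sulfate: dilute stock: 0.347 mM × 796 mL ÷ 23.3 mM = 11.85 mL
casamino acids: C1V1 = C2V2 → 0.115% ÷ 1.62% × 796 mL = 56.51 mL
cellobiose: 8.44 g/L × 0.796 L = 6.72 g
sodium bicarbonate: 2.87 g/L × 0.796 L = 2.28 g

kanamycin 1.03 mL; zinc sulfate 11.85 mL; casamino acids 56.51 mL; cellobiose 6.72 g; sodium bicarbonate 2.28 g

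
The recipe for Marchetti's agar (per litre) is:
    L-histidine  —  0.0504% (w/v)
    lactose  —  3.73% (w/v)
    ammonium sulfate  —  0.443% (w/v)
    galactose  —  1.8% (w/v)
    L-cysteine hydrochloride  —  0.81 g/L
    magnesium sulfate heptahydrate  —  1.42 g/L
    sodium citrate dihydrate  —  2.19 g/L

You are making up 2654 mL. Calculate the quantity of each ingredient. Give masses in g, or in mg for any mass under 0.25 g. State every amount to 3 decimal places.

Working volume: 2654 mL = 2.654 L.
L-histidine: 0.0504 g per 100 mL × 2654 mL ÷ 100 = 1.338 g
lactose: 3.73 g per 100 mL × 2654 mL ÷ 100 = 98.994 g
ammonium sulfate: 0.443% w/v = 4.43 g/L → 4.43 × 2.654 L = 11.757 g
galactose: 1.8 g per 100 mL × 2654 mL ÷ 100 = 47.772 g
L-cysteine hydrochloride: 0.81 g/L × 2.654 L = 2.150 g
magnesium sulfate heptahydrate: 1.42 g/L × 2.654 L = 3.769 g
sodium citrate dihydrate: 2.19 g/L × 2.654 L = 5.812 g

L-histidine 1.338 g; lactose 98.994 g; ammonium sulfate 11.757 g; galactose 47.772 g; L-cysteine hydrochloride 2.150 g; magnesium sulfate heptahydrate 3.769 g; sodium citrate dihydrate 5.812 g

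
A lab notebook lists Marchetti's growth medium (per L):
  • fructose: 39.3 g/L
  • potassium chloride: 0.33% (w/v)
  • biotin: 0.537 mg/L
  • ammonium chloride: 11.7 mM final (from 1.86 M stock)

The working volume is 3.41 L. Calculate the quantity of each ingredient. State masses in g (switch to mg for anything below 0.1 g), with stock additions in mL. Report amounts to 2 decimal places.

Scale factor relative to 1 L: 3.41.
fructose: 39.3 g/L × 3.41 L = 134.01 g
potassium chloride: 0.33 g per 100 mL × 3410 mL ÷ 100 = 11.25 g
biotin: 0.537 mg/L × 3.41 L = 1.83 mg
ammonium chloride: V = C2·V2/C1 = 11.7 mM × 3410 mL ÷ 1860 mM = 21.45 mL

fructose 134.01 g; potassium chloride 11.25 g; biotin 1.83 mg; ammonium chloride 21.45 mL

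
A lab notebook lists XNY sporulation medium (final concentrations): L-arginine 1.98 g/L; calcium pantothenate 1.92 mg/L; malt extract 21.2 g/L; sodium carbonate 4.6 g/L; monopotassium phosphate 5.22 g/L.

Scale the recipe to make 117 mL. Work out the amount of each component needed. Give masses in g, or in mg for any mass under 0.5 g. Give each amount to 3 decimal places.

Working volume: 117 mL = 0.117 L.
L-arginine: 1.98 g/L × 0.117 L = 0.23166 g = 231.660 mg
calcium pantothenate: 1.92 mg/L × 0.117 L = 0.225 mg
malt extract: 21.2 g/L × 0.117 L = 2.480 g
sodium carbonate: 4.6 g/L × 0.117 L = 0.538 g
monopotassium phosphate: 5.22 g/L × 0.117 L = 0.611 g

L-arginine 231.660 mg; calcium pantothenate 0.225 mg; malt extract 2.480 g; sodium carbonate 0.538 g; monopotassium phosphate 0.611 g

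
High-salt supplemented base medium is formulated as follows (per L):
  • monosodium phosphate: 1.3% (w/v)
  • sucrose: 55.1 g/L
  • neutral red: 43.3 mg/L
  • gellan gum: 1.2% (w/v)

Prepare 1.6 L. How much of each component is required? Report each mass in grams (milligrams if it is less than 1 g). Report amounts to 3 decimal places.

monosodium phosphate 20.800 g; sucrose 88.160 g; neutral red 69.280 mg; gellan gum 19.200 g

Working volume: 1.6 L.
monosodium phosphate: 1.3% w/v = 13 g/L → 13 × 1.6 L = 20.800 g
sucrose: 55.1 g/L × 1.6 L = 88.160 g
neutral red: 43.3 mg/L × 1.6 L = 69.280 mg
gellan gum: 1.2 g per 100 mL × 1600 mL ÷ 100 = 19.200 g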